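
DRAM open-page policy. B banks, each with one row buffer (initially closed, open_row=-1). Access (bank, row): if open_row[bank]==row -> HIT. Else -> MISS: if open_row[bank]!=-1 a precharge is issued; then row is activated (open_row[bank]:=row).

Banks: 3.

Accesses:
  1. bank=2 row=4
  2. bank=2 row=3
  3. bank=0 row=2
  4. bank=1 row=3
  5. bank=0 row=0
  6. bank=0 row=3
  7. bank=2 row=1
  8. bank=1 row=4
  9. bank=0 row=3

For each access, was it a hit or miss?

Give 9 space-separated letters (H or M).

Acc 1: bank2 row4 -> MISS (open row4); precharges=0
Acc 2: bank2 row3 -> MISS (open row3); precharges=1
Acc 3: bank0 row2 -> MISS (open row2); precharges=1
Acc 4: bank1 row3 -> MISS (open row3); precharges=1
Acc 5: bank0 row0 -> MISS (open row0); precharges=2
Acc 6: bank0 row3 -> MISS (open row3); precharges=3
Acc 7: bank2 row1 -> MISS (open row1); precharges=4
Acc 8: bank1 row4 -> MISS (open row4); precharges=5
Acc 9: bank0 row3 -> HIT

Answer: M M M M M M M M H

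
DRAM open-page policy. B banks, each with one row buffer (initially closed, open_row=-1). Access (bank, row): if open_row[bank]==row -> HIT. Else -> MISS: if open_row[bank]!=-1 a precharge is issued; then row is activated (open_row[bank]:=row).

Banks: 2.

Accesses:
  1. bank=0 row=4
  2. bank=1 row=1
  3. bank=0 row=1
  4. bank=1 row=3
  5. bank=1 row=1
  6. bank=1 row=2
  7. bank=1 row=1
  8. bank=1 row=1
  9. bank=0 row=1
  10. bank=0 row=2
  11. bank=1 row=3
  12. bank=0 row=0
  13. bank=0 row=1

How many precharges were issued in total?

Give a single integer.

Acc 1: bank0 row4 -> MISS (open row4); precharges=0
Acc 2: bank1 row1 -> MISS (open row1); precharges=0
Acc 3: bank0 row1 -> MISS (open row1); precharges=1
Acc 4: bank1 row3 -> MISS (open row3); precharges=2
Acc 5: bank1 row1 -> MISS (open row1); precharges=3
Acc 6: bank1 row2 -> MISS (open row2); precharges=4
Acc 7: bank1 row1 -> MISS (open row1); precharges=5
Acc 8: bank1 row1 -> HIT
Acc 9: bank0 row1 -> HIT
Acc 10: bank0 row2 -> MISS (open row2); precharges=6
Acc 11: bank1 row3 -> MISS (open row3); precharges=7
Acc 12: bank0 row0 -> MISS (open row0); precharges=8
Acc 13: bank0 row1 -> MISS (open row1); precharges=9

Answer: 9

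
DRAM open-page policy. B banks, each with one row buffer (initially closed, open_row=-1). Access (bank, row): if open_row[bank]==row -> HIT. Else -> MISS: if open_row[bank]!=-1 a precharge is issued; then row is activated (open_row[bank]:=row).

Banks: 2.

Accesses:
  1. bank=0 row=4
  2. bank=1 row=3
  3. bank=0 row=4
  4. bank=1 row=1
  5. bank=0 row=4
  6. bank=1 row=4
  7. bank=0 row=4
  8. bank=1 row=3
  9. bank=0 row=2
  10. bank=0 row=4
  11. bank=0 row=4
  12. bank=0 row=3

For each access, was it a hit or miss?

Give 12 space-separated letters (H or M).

Answer: M M H M H M H M M M H M

Derivation:
Acc 1: bank0 row4 -> MISS (open row4); precharges=0
Acc 2: bank1 row3 -> MISS (open row3); precharges=0
Acc 3: bank0 row4 -> HIT
Acc 4: bank1 row1 -> MISS (open row1); precharges=1
Acc 5: bank0 row4 -> HIT
Acc 6: bank1 row4 -> MISS (open row4); precharges=2
Acc 7: bank0 row4 -> HIT
Acc 8: bank1 row3 -> MISS (open row3); precharges=3
Acc 9: bank0 row2 -> MISS (open row2); precharges=4
Acc 10: bank0 row4 -> MISS (open row4); precharges=5
Acc 11: bank0 row4 -> HIT
Acc 12: bank0 row3 -> MISS (open row3); precharges=6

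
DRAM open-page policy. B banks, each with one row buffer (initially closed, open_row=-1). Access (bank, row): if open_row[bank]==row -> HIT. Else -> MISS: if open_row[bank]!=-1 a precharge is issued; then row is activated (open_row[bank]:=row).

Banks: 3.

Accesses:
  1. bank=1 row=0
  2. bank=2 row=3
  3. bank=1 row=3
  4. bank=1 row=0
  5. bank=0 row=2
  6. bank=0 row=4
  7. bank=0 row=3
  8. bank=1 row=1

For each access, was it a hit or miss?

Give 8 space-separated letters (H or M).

Answer: M M M M M M M M

Derivation:
Acc 1: bank1 row0 -> MISS (open row0); precharges=0
Acc 2: bank2 row3 -> MISS (open row3); precharges=0
Acc 3: bank1 row3 -> MISS (open row3); precharges=1
Acc 4: bank1 row0 -> MISS (open row0); precharges=2
Acc 5: bank0 row2 -> MISS (open row2); precharges=2
Acc 6: bank0 row4 -> MISS (open row4); precharges=3
Acc 7: bank0 row3 -> MISS (open row3); precharges=4
Acc 8: bank1 row1 -> MISS (open row1); precharges=5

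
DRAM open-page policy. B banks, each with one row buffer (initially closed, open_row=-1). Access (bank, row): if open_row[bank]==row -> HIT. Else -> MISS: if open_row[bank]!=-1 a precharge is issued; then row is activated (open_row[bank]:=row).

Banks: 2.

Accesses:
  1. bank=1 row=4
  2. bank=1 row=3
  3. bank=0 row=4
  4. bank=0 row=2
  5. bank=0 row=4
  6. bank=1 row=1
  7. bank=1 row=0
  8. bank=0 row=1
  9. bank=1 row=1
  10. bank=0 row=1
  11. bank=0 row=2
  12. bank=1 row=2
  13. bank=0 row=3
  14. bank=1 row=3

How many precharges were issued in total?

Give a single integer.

Acc 1: bank1 row4 -> MISS (open row4); precharges=0
Acc 2: bank1 row3 -> MISS (open row3); precharges=1
Acc 3: bank0 row4 -> MISS (open row4); precharges=1
Acc 4: bank0 row2 -> MISS (open row2); precharges=2
Acc 5: bank0 row4 -> MISS (open row4); precharges=3
Acc 6: bank1 row1 -> MISS (open row1); precharges=4
Acc 7: bank1 row0 -> MISS (open row0); precharges=5
Acc 8: bank0 row1 -> MISS (open row1); precharges=6
Acc 9: bank1 row1 -> MISS (open row1); precharges=7
Acc 10: bank0 row1 -> HIT
Acc 11: bank0 row2 -> MISS (open row2); precharges=8
Acc 12: bank1 row2 -> MISS (open row2); precharges=9
Acc 13: bank0 row3 -> MISS (open row3); precharges=10
Acc 14: bank1 row3 -> MISS (open row3); precharges=11

Answer: 11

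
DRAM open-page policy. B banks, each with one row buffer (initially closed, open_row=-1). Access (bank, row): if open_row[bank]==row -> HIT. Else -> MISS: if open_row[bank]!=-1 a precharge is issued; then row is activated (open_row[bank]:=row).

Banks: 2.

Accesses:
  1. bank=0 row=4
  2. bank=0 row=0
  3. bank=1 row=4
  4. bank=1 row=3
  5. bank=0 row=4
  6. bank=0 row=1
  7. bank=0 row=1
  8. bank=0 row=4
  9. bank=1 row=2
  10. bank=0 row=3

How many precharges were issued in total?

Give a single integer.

Acc 1: bank0 row4 -> MISS (open row4); precharges=0
Acc 2: bank0 row0 -> MISS (open row0); precharges=1
Acc 3: bank1 row4 -> MISS (open row4); precharges=1
Acc 4: bank1 row3 -> MISS (open row3); precharges=2
Acc 5: bank0 row4 -> MISS (open row4); precharges=3
Acc 6: bank0 row1 -> MISS (open row1); precharges=4
Acc 7: bank0 row1 -> HIT
Acc 8: bank0 row4 -> MISS (open row4); precharges=5
Acc 9: bank1 row2 -> MISS (open row2); precharges=6
Acc 10: bank0 row3 -> MISS (open row3); precharges=7

Answer: 7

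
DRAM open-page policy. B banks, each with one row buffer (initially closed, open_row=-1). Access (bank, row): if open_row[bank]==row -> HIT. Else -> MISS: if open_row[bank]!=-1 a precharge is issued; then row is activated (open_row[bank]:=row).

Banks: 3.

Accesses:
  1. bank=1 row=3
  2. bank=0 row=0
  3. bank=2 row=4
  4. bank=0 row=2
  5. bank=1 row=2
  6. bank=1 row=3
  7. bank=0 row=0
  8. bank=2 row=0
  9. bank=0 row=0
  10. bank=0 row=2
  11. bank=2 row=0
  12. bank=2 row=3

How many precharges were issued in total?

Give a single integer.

Answer: 7

Derivation:
Acc 1: bank1 row3 -> MISS (open row3); precharges=0
Acc 2: bank0 row0 -> MISS (open row0); precharges=0
Acc 3: bank2 row4 -> MISS (open row4); precharges=0
Acc 4: bank0 row2 -> MISS (open row2); precharges=1
Acc 5: bank1 row2 -> MISS (open row2); precharges=2
Acc 6: bank1 row3 -> MISS (open row3); precharges=3
Acc 7: bank0 row0 -> MISS (open row0); precharges=4
Acc 8: bank2 row0 -> MISS (open row0); precharges=5
Acc 9: bank0 row0 -> HIT
Acc 10: bank0 row2 -> MISS (open row2); precharges=6
Acc 11: bank2 row0 -> HIT
Acc 12: bank2 row3 -> MISS (open row3); precharges=7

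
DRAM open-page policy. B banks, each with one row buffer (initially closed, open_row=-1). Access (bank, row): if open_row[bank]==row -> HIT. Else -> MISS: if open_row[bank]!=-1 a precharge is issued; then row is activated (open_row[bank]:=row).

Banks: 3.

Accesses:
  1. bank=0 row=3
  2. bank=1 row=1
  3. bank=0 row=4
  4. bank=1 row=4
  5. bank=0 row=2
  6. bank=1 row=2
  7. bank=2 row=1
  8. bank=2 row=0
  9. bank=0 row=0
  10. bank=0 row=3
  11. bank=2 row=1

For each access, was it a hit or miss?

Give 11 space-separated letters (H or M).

Answer: M M M M M M M M M M M

Derivation:
Acc 1: bank0 row3 -> MISS (open row3); precharges=0
Acc 2: bank1 row1 -> MISS (open row1); precharges=0
Acc 3: bank0 row4 -> MISS (open row4); precharges=1
Acc 4: bank1 row4 -> MISS (open row4); precharges=2
Acc 5: bank0 row2 -> MISS (open row2); precharges=3
Acc 6: bank1 row2 -> MISS (open row2); precharges=4
Acc 7: bank2 row1 -> MISS (open row1); precharges=4
Acc 8: bank2 row0 -> MISS (open row0); precharges=5
Acc 9: bank0 row0 -> MISS (open row0); precharges=6
Acc 10: bank0 row3 -> MISS (open row3); precharges=7
Acc 11: bank2 row1 -> MISS (open row1); precharges=8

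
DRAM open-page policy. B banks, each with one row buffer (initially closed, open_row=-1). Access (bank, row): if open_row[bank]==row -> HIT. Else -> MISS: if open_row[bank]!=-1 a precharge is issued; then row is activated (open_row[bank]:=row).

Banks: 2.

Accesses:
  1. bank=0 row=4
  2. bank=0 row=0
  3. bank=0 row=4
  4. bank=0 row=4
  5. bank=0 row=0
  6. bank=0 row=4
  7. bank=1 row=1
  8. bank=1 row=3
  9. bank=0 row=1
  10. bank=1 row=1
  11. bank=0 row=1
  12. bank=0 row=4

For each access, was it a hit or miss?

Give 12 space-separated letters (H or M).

Answer: M M M H M M M M M M H M

Derivation:
Acc 1: bank0 row4 -> MISS (open row4); precharges=0
Acc 2: bank0 row0 -> MISS (open row0); precharges=1
Acc 3: bank0 row4 -> MISS (open row4); precharges=2
Acc 4: bank0 row4 -> HIT
Acc 5: bank0 row0 -> MISS (open row0); precharges=3
Acc 6: bank0 row4 -> MISS (open row4); precharges=4
Acc 7: bank1 row1 -> MISS (open row1); precharges=4
Acc 8: bank1 row3 -> MISS (open row3); precharges=5
Acc 9: bank0 row1 -> MISS (open row1); precharges=6
Acc 10: bank1 row1 -> MISS (open row1); precharges=7
Acc 11: bank0 row1 -> HIT
Acc 12: bank0 row4 -> MISS (open row4); precharges=8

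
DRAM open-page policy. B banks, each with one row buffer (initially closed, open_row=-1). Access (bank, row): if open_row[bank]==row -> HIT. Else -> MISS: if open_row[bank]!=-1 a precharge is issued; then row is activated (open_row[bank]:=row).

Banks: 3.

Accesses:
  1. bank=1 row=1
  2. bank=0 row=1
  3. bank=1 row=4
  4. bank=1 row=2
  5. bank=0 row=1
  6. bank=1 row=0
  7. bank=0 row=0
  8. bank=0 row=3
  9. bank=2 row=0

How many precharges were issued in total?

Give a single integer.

Answer: 5

Derivation:
Acc 1: bank1 row1 -> MISS (open row1); precharges=0
Acc 2: bank0 row1 -> MISS (open row1); precharges=0
Acc 3: bank1 row4 -> MISS (open row4); precharges=1
Acc 4: bank1 row2 -> MISS (open row2); precharges=2
Acc 5: bank0 row1 -> HIT
Acc 6: bank1 row0 -> MISS (open row0); precharges=3
Acc 7: bank0 row0 -> MISS (open row0); precharges=4
Acc 8: bank0 row3 -> MISS (open row3); precharges=5
Acc 9: bank2 row0 -> MISS (open row0); precharges=5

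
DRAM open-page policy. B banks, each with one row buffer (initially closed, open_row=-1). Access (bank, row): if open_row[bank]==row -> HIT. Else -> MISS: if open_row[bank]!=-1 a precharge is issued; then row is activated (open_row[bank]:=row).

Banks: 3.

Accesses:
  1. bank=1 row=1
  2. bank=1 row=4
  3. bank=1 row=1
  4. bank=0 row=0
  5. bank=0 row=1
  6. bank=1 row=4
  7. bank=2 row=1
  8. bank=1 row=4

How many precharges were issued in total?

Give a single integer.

Acc 1: bank1 row1 -> MISS (open row1); precharges=0
Acc 2: bank1 row4 -> MISS (open row4); precharges=1
Acc 3: bank1 row1 -> MISS (open row1); precharges=2
Acc 4: bank0 row0 -> MISS (open row0); precharges=2
Acc 5: bank0 row1 -> MISS (open row1); precharges=3
Acc 6: bank1 row4 -> MISS (open row4); precharges=4
Acc 7: bank2 row1 -> MISS (open row1); precharges=4
Acc 8: bank1 row4 -> HIT

Answer: 4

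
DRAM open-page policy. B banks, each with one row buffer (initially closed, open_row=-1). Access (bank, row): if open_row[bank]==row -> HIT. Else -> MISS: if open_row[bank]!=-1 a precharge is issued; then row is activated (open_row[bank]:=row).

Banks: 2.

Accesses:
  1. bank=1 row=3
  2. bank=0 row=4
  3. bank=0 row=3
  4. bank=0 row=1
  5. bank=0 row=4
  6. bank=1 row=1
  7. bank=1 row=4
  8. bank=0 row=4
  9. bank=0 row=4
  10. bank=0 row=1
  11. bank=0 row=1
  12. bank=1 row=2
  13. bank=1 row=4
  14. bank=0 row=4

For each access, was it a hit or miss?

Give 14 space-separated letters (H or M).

Answer: M M M M M M M H H M H M M M

Derivation:
Acc 1: bank1 row3 -> MISS (open row3); precharges=0
Acc 2: bank0 row4 -> MISS (open row4); precharges=0
Acc 3: bank0 row3 -> MISS (open row3); precharges=1
Acc 4: bank0 row1 -> MISS (open row1); precharges=2
Acc 5: bank0 row4 -> MISS (open row4); precharges=3
Acc 6: bank1 row1 -> MISS (open row1); precharges=4
Acc 7: bank1 row4 -> MISS (open row4); precharges=5
Acc 8: bank0 row4 -> HIT
Acc 9: bank0 row4 -> HIT
Acc 10: bank0 row1 -> MISS (open row1); precharges=6
Acc 11: bank0 row1 -> HIT
Acc 12: bank1 row2 -> MISS (open row2); precharges=7
Acc 13: bank1 row4 -> MISS (open row4); precharges=8
Acc 14: bank0 row4 -> MISS (open row4); precharges=9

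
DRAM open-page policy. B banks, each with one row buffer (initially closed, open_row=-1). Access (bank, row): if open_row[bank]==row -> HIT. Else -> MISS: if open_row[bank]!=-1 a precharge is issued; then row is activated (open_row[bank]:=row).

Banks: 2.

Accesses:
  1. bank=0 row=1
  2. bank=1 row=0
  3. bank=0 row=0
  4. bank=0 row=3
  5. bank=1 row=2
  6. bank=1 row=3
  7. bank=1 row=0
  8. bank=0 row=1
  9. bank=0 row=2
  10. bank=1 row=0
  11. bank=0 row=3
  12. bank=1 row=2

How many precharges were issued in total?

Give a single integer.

Answer: 9

Derivation:
Acc 1: bank0 row1 -> MISS (open row1); precharges=0
Acc 2: bank1 row0 -> MISS (open row0); precharges=0
Acc 3: bank0 row0 -> MISS (open row0); precharges=1
Acc 4: bank0 row3 -> MISS (open row3); precharges=2
Acc 5: bank1 row2 -> MISS (open row2); precharges=3
Acc 6: bank1 row3 -> MISS (open row3); precharges=4
Acc 7: bank1 row0 -> MISS (open row0); precharges=5
Acc 8: bank0 row1 -> MISS (open row1); precharges=6
Acc 9: bank0 row2 -> MISS (open row2); precharges=7
Acc 10: bank1 row0 -> HIT
Acc 11: bank0 row3 -> MISS (open row3); precharges=8
Acc 12: bank1 row2 -> MISS (open row2); precharges=9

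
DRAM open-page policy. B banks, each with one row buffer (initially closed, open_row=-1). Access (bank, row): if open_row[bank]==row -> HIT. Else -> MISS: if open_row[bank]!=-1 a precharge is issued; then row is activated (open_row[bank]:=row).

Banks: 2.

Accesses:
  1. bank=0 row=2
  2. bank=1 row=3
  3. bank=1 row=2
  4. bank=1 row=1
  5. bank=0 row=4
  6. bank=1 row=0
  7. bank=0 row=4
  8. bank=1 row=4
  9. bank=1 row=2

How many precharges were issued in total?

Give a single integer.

Acc 1: bank0 row2 -> MISS (open row2); precharges=0
Acc 2: bank1 row3 -> MISS (open row3); precharges=0
Acc 3: bank1 row2 -> MISS (open row2); precharges=1
Acc 4: bank1 row1 -> MISS (open row1); precharges=2
Acc 5: bank0 row4 -> MISS (open row4); precharges=3
Acc 6: bank1 row0 -> MISS (open row0); precharges=4
Acc 7: bank0 row4 -> HIT
Acc 8: bank1 row4 -> MISS (open row4); precharges=5
Acc 9: bank1 row2 -> MISS (open row2); precharges=6

Answer: 6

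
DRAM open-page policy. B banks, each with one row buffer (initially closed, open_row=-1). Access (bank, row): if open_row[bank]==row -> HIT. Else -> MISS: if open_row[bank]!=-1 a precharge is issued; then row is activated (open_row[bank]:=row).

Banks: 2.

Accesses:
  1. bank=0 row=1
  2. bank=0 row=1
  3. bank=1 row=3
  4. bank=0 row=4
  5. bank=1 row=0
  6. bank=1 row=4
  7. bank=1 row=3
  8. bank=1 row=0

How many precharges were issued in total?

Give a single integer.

Acc 1: bank0 row1 -> MISS (open row1); precharges=0
Acc 2: bank0 row1 -> HIT
Acc 3: bank1 row3 -> MISS (open row3); precharges=0
Acc 4: bank0 row4 -> MISS (open row4); precharges=1
Acc 5: bank1 row0 -> MISS (open row0); precharges=2
Acc 6: bank1 row4 -> MISS (open row4); precharges=3
Acc 7: bank1 row3 -> MISS (open row3); precharges=4
Acc 8: bank1 row0 -> MISS (open row0); precharges=5

Answer: 5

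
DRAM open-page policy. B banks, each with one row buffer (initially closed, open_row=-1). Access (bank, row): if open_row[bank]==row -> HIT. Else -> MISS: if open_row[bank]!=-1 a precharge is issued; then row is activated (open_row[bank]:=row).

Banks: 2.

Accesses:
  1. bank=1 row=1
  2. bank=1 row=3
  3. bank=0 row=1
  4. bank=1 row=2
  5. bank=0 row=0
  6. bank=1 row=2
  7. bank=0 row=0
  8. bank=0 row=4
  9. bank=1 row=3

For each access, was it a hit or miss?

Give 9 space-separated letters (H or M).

Answer: M M M M M H H M M

Derivation:
Acc 1: bank1 row1 -> MISS (open row1); precharges=0
Acc 2: bank1 row3 -> MISS (open row3); precharges=1
Acc 3: bank0 row1 -> MISS (open row1); precharges=1
Acc 4: bank1 row2 -> MISS (open row2); precharges=2
Acc 5: bank0 row0 -> MISS (open row0); precharges=3
Acc 6: bank1 row2 -> HIT
Acc 7: bank0 row0 -> HIT
Acc 8: bank0 row4 -> MISS (open row4); precharges=4
Acc 9: bank1 row3 -> MISS (open row3); precharges=5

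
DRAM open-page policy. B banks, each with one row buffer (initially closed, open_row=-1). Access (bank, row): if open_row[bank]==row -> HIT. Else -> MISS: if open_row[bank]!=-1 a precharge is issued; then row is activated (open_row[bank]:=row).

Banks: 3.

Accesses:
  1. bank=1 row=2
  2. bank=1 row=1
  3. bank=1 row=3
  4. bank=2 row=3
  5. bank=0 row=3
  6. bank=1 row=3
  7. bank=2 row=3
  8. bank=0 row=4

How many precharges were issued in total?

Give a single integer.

Acc 1: bank1 row2 -> MISS (open row2); precharges=0
Acc 2: bank1 row1 -> MISS (open row1); precharges=1
Acc 3: bank1 row3 -> MISS (open row3); precharges=2
Acc 4: bank2 row3 -> MISS (open row3); precharges=2
Acc 5: bank0 row3 -> MISS (open row3); precharges=2
Acc 6: bank1 row3 -> HIT
Acc 7: bank2 row3 -> HIT
Acc 8: bank0 row4 -> MISS (open row4); precharges=3

Answer: 3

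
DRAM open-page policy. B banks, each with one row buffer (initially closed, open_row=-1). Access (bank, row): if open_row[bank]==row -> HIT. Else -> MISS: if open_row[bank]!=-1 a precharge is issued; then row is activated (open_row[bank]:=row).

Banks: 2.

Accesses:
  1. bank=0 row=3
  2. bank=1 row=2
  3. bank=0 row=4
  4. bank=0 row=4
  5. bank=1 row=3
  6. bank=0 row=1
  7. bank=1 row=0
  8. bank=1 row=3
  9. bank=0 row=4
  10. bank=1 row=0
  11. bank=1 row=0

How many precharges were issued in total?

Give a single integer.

Acc 1: bank0 row3 -> MISS (open row3); precharges=0
Acc 2: bank1 row2 -> MISS (open row2); precharges=0
Acc 3: bank0 row4 -> MISS (open row4); precharges=1
Acc 4: bank0 row4 -> HIT
Acc 5: bank1 row3 -> MISS (open row3); precharges=2
Acc 6: bank0 row1 -> MISS (open row1); precharges=3
Acc 7: bank1 row0 -> MISS (open row0); precharges=4
Acc 8: bank1 row3 -> MISS (open row3); precharges=5
Acc 9: bank0 row4 -> MISS (open row4); precharges=6
Acc 10: bank1 row0 -> MISS (open row0); precharges=7
Acc 11: bank1 row0 -> HIT

Answer: 7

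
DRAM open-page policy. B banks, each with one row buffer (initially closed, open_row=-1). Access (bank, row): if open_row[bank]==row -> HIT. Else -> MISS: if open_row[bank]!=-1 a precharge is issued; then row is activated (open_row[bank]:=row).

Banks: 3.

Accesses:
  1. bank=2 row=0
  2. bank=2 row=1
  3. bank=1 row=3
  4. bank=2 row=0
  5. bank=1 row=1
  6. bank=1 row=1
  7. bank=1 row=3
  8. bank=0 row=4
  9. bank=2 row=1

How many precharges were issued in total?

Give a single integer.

Acc 1: bank2 row0 -> MISS (open row0); precharges=0
Acc 2: bank2 row1 -> MISS (open row1); precharges=1
Acc 3: bank1 row3 -> MISS (open row3); precharges=1
Acc 4: bank2 row0 -> MISS (open row0); precharges=2
Acc 5: bank1 row1 -> MISS (open row1); precharges=3
Acc 6: bank1 row1 -> HIT
Acc 7: bank1 row3 -> MISS (open row3); precharges=4
Acc 8: bank0 row4 -> MISS (open row4); precharges=4
Acc 9: bank2 row1 -> MISS (open row1); precharges=5

Answer: 5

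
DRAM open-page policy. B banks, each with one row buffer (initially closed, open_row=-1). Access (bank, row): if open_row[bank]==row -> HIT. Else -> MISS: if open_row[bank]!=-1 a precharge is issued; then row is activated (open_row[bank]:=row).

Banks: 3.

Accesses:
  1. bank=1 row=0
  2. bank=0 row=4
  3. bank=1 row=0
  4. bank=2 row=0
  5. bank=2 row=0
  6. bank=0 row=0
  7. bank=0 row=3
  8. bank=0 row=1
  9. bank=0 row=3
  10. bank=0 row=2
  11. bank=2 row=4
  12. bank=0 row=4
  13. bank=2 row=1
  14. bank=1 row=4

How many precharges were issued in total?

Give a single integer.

Answer: 9

Derivation:
Acc 1: bank1 row0 -> MISS (open row0); precharges=0
Acc 2: bank0 row4 -> MISS (open row4); precharges=0
Acc 3: bank1 row0 -> HIT
Acc 4: bank2 row0 -> MISS (open row0); precharges=0
Acc 5: bank2 row0 -> HIT
Acc 6: bank0 row0 -> MISS (open row0); precharges=1
Acc 7: bank0 row3 -> MISS (open row3); precharges=2
Acc 8: bank0 row1 -> MISS (open row1); precharges=3
Acc 9: bank0 row3 -> MISS (open row3); precharges=4
Acc 10: bank0 row2 -> MISS (open row2); precharges=5
Acc 11: bank2 row4 -> MISS (open row4); precharges=6
Acc 12: bank0 row4 -> MISS (open row4); precharges=7
Acc 13: bank2 row1 -> MISS (open row1); precharges=8
Acc 14: bank1 row4 -> MISS (open row4); precharges=9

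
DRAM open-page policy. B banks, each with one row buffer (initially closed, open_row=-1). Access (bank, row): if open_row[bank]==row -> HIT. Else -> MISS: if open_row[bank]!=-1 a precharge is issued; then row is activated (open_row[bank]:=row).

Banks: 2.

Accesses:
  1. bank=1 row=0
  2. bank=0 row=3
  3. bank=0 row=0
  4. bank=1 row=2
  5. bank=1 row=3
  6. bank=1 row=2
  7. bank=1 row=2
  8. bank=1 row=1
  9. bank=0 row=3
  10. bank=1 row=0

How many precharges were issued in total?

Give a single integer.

Acc 1: bank1 row0 -> MISS (open row0); precharges=0
Acc 2: bank0 row3 -> MISS (open row3); precharges=0
Acc 3: bank0 row0 -> MISS (open row0); precharges=1
Acc 4: bank1 row2 -> MISS (open row2); precharges=2
Acc 5: bank1 row3 -> MISS (open row3); precharges=3
Acc 6: bank1 row2 -> MISS (open row2); precharges=4
Acc 7: bank1 row2 -> HIT
Acc 8: bank1 row1 -> MISS (open row1); precharges=5
Acc 9: bank0 row3 -> MISS (open row3); precharges=6
Acc 10: bank1 row0 -> MISS (open row0); precharges=7

Answer: 7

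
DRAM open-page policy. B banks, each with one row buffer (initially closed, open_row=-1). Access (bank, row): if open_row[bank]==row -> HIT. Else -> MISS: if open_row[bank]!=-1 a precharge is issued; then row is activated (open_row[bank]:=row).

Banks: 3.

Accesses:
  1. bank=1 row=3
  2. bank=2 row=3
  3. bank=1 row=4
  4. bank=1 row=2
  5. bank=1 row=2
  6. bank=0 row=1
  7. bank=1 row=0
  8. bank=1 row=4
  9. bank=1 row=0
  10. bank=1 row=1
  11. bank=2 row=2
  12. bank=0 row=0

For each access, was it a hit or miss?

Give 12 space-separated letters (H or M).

Answer: M M M M H M M M M M M M

Derivation:
Acc 1: bank1 row3 -> MISS (open row3); precharges=0
Acc 2: bank2 row3 -> MISS (open row3); precharges=0
Acc 3: bank1 row4 -> MISS (open row4); precharges=1
Acc 4: bank1 row2 -> MISS (open row2); precharges=2
Acc 5: bank1 row2 -> HIT
Acc 6: bank0 row1 -> MISS (open row1); precharges=2
Acc 7: bank1 row0 -> MISS (open row0); precharges=3
Acc 8: bank1 row4 -> MISS (open row4); precharges=4
Acc 9: bank1 row0 -> MISS (open row0); precharges=5
Acc 10: bank1 row1 -> MISS (open row1); precharges=6
Acc 11: bank2 row2 -> MISS (open row2); precharges=7
Acc 12: bank0 row0 -> MISS (open row0); precharges=8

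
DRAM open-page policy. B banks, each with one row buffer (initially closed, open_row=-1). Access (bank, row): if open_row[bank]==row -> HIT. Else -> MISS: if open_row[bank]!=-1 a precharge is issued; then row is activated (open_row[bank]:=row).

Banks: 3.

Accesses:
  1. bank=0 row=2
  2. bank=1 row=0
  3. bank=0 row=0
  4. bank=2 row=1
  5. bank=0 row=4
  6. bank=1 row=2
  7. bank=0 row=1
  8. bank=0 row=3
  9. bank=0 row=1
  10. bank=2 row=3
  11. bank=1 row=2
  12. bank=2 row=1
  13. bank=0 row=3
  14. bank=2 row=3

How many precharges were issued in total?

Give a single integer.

Acc 1: bank0 row2 -> MISS (open row2); precharges=0
Acc 2: bank1 row0 -> MISS (open row0); precharges=0
Acc 3: bank0 row0 -> MISS (open row0); precharges=1
Acc 4: bank2 row1 -> MISS (open row1); precharges=1
Acc 5: bank0 row4 -> MISS (open row4); precharges=2
Acc 6: bank1 row2 -> MISS (open row2); precharges=3
Acc 7: bank0 row1 -> MISS (open row1); precharges=4
Acc 8: bank0 row3 -> MISS (open row3); precharges=5
Acc 9: bank0 row1 -> MISS (open row1); precharges=6
Acc 10: bank2 row3 -> MISS (open row3); precharges=7
Acc 11: bank1 row2 -> HIT
Acc 12: bank2 row1 -> MISS (open row1); precharges=8
Acc 13: bank0 row3 -> MISS (open row3); precharges=9
Acc 14: bank2 row3 -> MISS (open row3); precharges=10

Answer: 10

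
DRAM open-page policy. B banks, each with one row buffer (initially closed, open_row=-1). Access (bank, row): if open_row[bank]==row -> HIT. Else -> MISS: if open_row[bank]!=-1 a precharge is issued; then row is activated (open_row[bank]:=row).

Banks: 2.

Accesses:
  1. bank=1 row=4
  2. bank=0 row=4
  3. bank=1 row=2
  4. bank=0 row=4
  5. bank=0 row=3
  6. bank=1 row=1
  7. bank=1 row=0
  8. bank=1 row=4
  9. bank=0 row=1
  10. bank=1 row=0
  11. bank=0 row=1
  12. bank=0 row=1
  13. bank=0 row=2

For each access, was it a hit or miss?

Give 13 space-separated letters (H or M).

Answer: M M M H M M M M M M H H M

Derivation:
Acc 1: bank1 row4 -> MISS (open row4); precharges=0
Acc 2: bank0 row4 -> MISS (open row4); precharges=0
Acc 3: bank1 row2 -> MISS (open row2); precharges=1
Acc 4: bank0 row4 -> HIT
Acc 5: bank0 row3 -> MISS (open row3); precharges=2
Acc 6: bank1 row1 -> MISS (open row1); precharges=3
Acc 7: bank1 row0 -> MISS (open row0); precharges=4
Acc 8: bank1 row4 -> MISS (open row4); precharges=5
Acc 9: bank0 row1 -> MISS (open row1); precharges=6
Acc 10: bank1 row0 -> MISS (open row0); precharges=7
Acc 11: bank0 row1 -> HIT
Acc 12: bank0 row1 -> HIT
Acc 13: bank0 row2 -> MISS (open row2); precharges=8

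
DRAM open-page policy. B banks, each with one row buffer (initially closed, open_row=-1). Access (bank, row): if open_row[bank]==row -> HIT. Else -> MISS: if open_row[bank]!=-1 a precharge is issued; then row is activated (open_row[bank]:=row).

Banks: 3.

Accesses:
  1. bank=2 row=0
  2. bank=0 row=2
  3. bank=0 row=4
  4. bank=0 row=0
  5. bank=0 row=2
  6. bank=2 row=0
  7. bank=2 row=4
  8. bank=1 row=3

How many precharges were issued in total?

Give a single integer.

Acc 1: bank2 row0 -> MISS (open row0); precharges=0
Acc 2: bank0 row2 -> MISS (open row2); precharges=0
Acc 3: bank0 row4 -> MISS (open row4); precharges=1
Acc 4: bank0 row0 -> MISS (open row0); precharges=2
Acc 5: bank0 row2 -> MISS (open row2); precharges=3
Acc 6: bank2 row0 -> HIT
Acc 7: bank2 row4 -> MISS (open row4); precharges=4
Acc 8: bank1 row3 -> MISS (open row3); precharges=4

Answer: 4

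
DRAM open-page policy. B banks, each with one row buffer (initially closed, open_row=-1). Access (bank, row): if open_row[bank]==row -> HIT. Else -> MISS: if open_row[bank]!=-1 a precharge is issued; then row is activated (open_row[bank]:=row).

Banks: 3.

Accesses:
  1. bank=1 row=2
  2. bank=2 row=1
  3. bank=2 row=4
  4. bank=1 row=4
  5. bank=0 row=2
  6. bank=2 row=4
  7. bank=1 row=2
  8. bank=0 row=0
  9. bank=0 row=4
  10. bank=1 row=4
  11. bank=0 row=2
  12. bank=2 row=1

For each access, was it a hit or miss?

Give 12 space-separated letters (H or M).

Acc 1: bank1 row2 -> MISS (open row2); precharges=0
Acc 2: bank2 row1 -> MISS (open row1); precharges=0
Acc 3: bank2 row4 -> MISS (open row4); precharges=1
Acc 4: bank1 row4 -> MISS (open row4); precharges=2
Acc 5: bank0 row2 -> MISS (open row2); precharges=2
Acc 6: bank2 row4 -> HIT
Acc 7: bank1 row2 -> MISS (open row2); precharges=3
Acc 8: bank0 row0 -> MISS (open row0); precharges=4
Acc 9: bank0 row4 -> MISS (open row4); precharges=5
Acc 10: bank1 row4 -> MISS (open row4); precharges=6
Acc 11: bank0 row2 -> MISS (open row2); precharges=7
Acc 12: bank2 row1 -> MISS (open row1); precharges=8

Answer: M M M M M H M M M M M M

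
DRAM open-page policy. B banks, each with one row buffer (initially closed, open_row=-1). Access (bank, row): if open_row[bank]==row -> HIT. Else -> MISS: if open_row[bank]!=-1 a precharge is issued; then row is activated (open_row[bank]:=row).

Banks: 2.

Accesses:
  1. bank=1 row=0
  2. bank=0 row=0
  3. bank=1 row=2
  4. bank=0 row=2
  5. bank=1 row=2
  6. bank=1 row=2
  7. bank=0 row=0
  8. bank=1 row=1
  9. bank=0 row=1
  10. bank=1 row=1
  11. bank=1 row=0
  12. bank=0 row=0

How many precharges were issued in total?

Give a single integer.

Acc 1: bank1 row0 -> MISS (open row0); precharges=0
Acc 2: bank0 row0 -> MISS (open row0); precharges=0
Acc 3: bank1 row2 -> MISS (open row2); precharges=1
Acc 4: bank0 row2 -> MISS (open row2); precharges=2
Acc 5: bank1 row2 -> HIT
Acc 6: bank1 row2 -> HIT
Acc 7: bank0 row0 -> MISS (open row0); precharges=3
Acc 8: bank1 row1 -> MISS (open row1); precharges=4
Acc 9: bank0 row1 -> MISS (open row1); precharges=5
Acc 10: bank1 row1 -> HIT
Acc 11: bank1 row0 -> MISS (open row0); precharges=6
Acc 12: bank0 row0 -> MISS (open row0); precharges=7

Answer: 7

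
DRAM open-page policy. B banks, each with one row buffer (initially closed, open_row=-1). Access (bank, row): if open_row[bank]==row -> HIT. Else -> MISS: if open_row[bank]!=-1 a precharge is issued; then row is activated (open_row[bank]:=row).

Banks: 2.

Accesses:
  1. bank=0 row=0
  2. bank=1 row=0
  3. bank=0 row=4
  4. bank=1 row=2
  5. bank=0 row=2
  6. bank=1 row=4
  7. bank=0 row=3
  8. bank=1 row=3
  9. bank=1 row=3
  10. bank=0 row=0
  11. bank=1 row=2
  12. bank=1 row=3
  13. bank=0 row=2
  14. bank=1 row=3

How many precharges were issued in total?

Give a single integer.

Acc 1: bank0 row0 -> MISS (open row0); precharges=0
Acc 2: bank1 row0 -> MISS (open row0); precharges=0
Acc 3: bank0 row4 -> MISS (open row4); precharges=1
Acc 4: bank1 row2 -> MISS (open row2); precharges=2
Acc 5: bank0 row2 -> MISS (open row2); precharges=3
Acc 6: bank1 row4 -> MISS (open row4); precharges=4
Acc 7: bank0 row3 -> MISS (open row3); precharges=5
Acc 8: bank1 row3 -> MISS (open row3); precharges=6
Acc 9: bank1 row3 -> HIT
Acc 10: bank0 row0 -> MISS (open row0); precharges=7
Acc 11: bank1 row2 -> MISS (open row2); precharges=8
Acc 12: bank1 row3 -> MISS (open row3); precharges=9
Acc 13: bank0 row2 -> MISS (open row2); precharges=10
Acc 14: bank1 row3 -> HIT

Answer: 10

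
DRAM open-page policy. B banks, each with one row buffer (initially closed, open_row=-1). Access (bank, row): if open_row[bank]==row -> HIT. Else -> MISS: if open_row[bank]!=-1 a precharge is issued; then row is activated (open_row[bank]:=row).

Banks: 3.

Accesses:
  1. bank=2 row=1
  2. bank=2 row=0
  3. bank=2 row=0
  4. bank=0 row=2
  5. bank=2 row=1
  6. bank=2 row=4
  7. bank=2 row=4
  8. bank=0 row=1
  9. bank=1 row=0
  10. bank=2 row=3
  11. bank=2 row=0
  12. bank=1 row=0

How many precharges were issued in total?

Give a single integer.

Acc 1: bank2 row1 -> MISS (open row1); precharges=0
Acc 2: bank2 row0 -> MISS (open row0); precharges=1
Acc 3: bank2 row0 -> HIT
Acc 4: bank0 row2 -> MISS (open row2); precharges=1
Acc 5: bank2 row1 -> MISS (open row1); precharges=2
Acc 6: bank2 row4 -> MISS (open row4); precharges=3
Acc 7: bank2 row4 -> HIT
Acc 8: bank0 row1 -> MISS (open row1); precharges=4
Acc 9: bank1 row0 -> MISS (open row0); precharges=4
Acc 10: bank2 row3 -> MISS (open row3); precharges=5
Acc 11: bank2 row0 -> MISS (open row0); precharges=6
Acc 12: bank1 row0 -> HIT

Answer: 6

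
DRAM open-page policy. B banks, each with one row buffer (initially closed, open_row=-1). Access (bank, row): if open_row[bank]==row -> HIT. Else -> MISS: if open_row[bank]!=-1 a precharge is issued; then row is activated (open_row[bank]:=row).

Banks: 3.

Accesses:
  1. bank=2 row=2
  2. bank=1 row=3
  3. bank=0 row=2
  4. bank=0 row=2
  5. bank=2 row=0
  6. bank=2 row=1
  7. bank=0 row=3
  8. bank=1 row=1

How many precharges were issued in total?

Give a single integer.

Answer: 4

Derivation:
Acc 1: bank2 row2 -> MISS (open row2); precharges=0
Acc 2: bank1 row3 -> MISS (open row3); precharges=0
Acc 3: bank0 row2 -> MISS (open row2); precharges=0
Acc 4: bank0 row2 -> HIT
Acc 5: bank2 row0 -> MISS (open row0); precharges=1
Acc 6: bank2 row1 -> MISS (open row1); precharges=2
Acc 7: bank0 row3 -> MISS (open row3); precharges=3
Acc 8: bank1 row1 -> MISS (open row1); precharges=4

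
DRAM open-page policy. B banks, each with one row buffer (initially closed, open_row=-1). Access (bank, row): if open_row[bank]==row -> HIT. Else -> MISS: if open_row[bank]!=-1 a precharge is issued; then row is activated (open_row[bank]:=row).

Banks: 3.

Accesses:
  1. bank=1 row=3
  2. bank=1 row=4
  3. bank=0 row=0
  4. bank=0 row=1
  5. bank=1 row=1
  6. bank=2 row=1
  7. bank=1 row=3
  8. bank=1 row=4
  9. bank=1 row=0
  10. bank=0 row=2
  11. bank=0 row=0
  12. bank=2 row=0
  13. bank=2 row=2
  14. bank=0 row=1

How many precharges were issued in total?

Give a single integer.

Acc 1: bank1 row3 -> MISS (open row3); precharges=0
Acc 2: bank1 row4 -> MISS (open row4); precharges=1
Acc 3: bank0 row0 -> MISS (open row0); precharges=1
Acc 4: bank0 row1 -> MISS (open row1); precharges=2
Acc 5: bank1 row1 -> MISS (open row1); precharges=3
Acc 6: bank2 row1 -> MISS (open row1); precharges=3
Acc 7: bank1 row3 -> MISS (open row3); precharges=4
Acc 8: bank1 row4 -> MISS (open row4); precharges=5
Acc 9: bank1 row0 -> MISS (open row0); precharges=6
Acc 10: bank0 row2 -> MISS (open row2); precharges=7
Acc 11: bank0 row0 -> MISS (open row0); precharges=8
Acc 12: bank2 row0 -> MISS (open row0); precharges=9
Acc 13: bank2 row2 -> MISS (open row2); precharges=10
Acc 14: bank0 row1 -> MISS (open row1); precharges=11

Answer: 11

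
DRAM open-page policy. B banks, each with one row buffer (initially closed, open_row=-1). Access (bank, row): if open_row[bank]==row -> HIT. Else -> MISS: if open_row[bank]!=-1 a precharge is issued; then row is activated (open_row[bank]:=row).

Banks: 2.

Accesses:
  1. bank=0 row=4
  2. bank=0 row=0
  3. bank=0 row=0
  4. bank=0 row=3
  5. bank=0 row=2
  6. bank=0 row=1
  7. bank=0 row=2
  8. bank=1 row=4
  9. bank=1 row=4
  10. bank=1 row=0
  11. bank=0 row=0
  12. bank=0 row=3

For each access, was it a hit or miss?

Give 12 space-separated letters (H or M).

Acc 1: bank0 row4 -> MISS (open row4); precharges=0
Acc 2: bank0 row0 -> MISS (open row0); precharges=1
Acc 3: bank0 row0 -> HIT
Acc 4: bank0 row3 -> MISS (open row3); precharges=2
Acc 5: bank0 row2 -> MISS (open row2); precharges=3
Acc 6: bank0 row1 -> MISS (open row1); precharges=4
Acc 7: bank0 row2 -> MISS (open row2); precharges=5
Acc 8: bank1 row4 -> MISS (open row4); precharges=5
Acc 9: bank1 row4 -> HIT
Acc 10: bank1 row0 -> MISS (open row0); precharges=6
Acc 11: bank0 row0 -> MISS (open row0); precharges=7
Acc 12: bank0 row3 -> MISS (open row3); precharges=8

Answer: M M H M M M M M H M M M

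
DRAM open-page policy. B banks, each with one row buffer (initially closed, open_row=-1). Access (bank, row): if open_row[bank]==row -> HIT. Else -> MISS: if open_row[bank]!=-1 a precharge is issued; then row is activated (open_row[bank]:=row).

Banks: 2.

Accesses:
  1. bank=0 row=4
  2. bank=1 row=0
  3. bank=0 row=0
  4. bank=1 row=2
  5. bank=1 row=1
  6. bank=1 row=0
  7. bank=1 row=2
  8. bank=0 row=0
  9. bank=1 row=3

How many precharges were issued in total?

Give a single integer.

Answer: 6

Derivation:
Acc 1: bank0 row4 -> MISS (open row4); precharges=0
Acc 2: bank1 row0 -> MISS (open row0); precharges=0
Acc 3: bank0 row0 -> MISS (open row0); precharges=1
Acc 4: bank1 row2 -> MISS (open row2); precharges=2
Acc 5: bank1 row1 -> MISS (open row1); precharges=3
Acc 6: bank1 row0 -> MISS (open row0); precharges=4
Acc 7: bank1 row2 -> MISS (open row2); precharges=5
Acc 8: bank0 row0 -> HIT
Acc 9: bank1 row3 -> MISS (open row3); precharges=6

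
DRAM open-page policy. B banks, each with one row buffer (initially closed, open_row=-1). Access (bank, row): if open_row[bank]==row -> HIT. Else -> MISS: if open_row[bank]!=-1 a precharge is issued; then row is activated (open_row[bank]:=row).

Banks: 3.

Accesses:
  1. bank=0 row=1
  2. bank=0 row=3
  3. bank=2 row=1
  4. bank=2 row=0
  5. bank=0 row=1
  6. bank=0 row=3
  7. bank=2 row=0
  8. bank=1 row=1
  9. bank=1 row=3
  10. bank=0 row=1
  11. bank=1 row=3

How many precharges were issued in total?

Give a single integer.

Answer: 6

Derivation:
Acc 1: bank0 row1 -> MISS (open row1); precharges=0
Acc 2: bank0 row3 -> MISS (open row3); precharges=1
Acc 3: bank2 row1 -> MISS (open row1); precharges=1
Acc 4: bank2 row0 -> MISS (open row0); precharges=2
Acc 5: bank0 row1 -> MISS (open row1); precharges=3
Acc 6: bank0 row3 -> MISS (open row3); precharges=4
Acc 7: bank2 row0 -> HIT
Acc 8: bank1 row1 -> MISS (open row1); precharges=4
Acc 9: bank1 row3 -> MISS (open row3); precharges=5
Acc 10: bank0 row1 -> MISS (open row1); precharges=6
Acc 11: bank1 row3 -> HIT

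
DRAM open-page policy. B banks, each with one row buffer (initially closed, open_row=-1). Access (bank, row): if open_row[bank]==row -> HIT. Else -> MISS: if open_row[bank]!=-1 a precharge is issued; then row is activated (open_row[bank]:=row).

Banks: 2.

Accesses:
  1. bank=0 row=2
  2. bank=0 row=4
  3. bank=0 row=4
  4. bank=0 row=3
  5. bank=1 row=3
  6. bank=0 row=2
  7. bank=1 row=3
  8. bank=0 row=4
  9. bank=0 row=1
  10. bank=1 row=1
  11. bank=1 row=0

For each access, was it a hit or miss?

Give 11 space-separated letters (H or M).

Acc 1: bank0 row2 -> MISS (open row2); precharges=0
Acc 2: bank0 row4 -> MISS (open row4); precharges=1
Acc 3: bank0 row4 -> HIT
Acc 4: bank0 row3 -> MISS (open row3); precharges=2
Acc 5: bank1 row3 -> MISS (open row3); precharges=2
Acc 6: bank0 row2 -> MISS (open row2); precharges=3
Acc 7: bank1 row3 -> HIT
Acc 8: bank0 row4 -> MISS (open row4); precharges=4
Acc 9: bank0 row1 -> MISS (open row1); precharges=5
Acc 10: bank1 row1 -> MISS (open row1); precharges=6
Acc 11: bank1 row0 -> MISS (open row0); precharges=7

Answer: M M H M M M H M M M M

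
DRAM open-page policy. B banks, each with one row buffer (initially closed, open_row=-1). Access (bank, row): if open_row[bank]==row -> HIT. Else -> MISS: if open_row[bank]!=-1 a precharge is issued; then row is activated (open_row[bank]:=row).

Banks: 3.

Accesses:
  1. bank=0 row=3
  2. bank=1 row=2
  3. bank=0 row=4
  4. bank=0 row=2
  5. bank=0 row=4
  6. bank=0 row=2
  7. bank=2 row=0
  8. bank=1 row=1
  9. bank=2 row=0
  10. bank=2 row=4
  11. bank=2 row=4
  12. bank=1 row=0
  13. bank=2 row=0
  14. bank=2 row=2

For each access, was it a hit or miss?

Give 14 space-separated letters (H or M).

Acc 1: bank0 row3 -> MISS (open row3); precharges=0
Acc 2: bank1 row2 -> MISS (open row2); precharges=0
Acc 3: bank0 row4 -> MISS (open row4); precharges=1
Acc 4: bank0 row2 -> MISS (open row2); precharges=2
Acc 5: bank0 row4 -> MISS (open row4); precharges=3
Acc 6: bank0 row2 -> MISS (open row2); precharges=4
Acc 7: bank2 row0 -> MISS (open row0); precharges=4
Acc 8: bank1 row1 -> MISS (open row1); precharges=5
Acc 9: bank2 row0 -> HIT
Acc 10: bank2 row4 -> MISS (open row4); precharges=6
Acc 11: bank2 row4 -> HIT
Acc 12: bank1 row0 -> MISS (open row0); precharges=7
Acc 13: bank2 row0 -> MISS (open row0); precharges=8
Acc 14: bank2 row2 -> MISS (open row2); precharges=9

Answer: M M M M M M M M H M H M M M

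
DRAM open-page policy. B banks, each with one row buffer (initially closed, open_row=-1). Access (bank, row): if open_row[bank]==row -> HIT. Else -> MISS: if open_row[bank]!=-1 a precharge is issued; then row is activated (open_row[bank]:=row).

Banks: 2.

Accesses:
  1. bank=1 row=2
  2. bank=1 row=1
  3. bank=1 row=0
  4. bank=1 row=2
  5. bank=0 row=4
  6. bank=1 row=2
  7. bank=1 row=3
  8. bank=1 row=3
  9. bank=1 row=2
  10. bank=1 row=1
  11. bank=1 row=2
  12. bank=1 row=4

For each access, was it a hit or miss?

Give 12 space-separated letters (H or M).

Answer: M M M M M H M H M M M M

Derivation:
Acc 1: bank1 row2 -> MISS (open row2); precharges=0
Acc 2: bank1 row1 -> MISS (open row1); precharges=1
Acc 3: bank1 row0 -> MISS (open row0); precharges=2
Acc 4: bank1 row2 -> MISS (open row2); precharges=3
Acc 5: bank0 row4 -> MISS (open row4); precharges=3
Acc 6: bank1 row2 -> HIT
Acc 7: bank1 row3 -> MISS (open row3); precharges=4
Acc 8: bank1 row3 -> HIT
Acc 9: bank1 row2 -> MISS (open row2); precharges=5
Acc 10: bank1 row1 -> MISS (open row1); precharges=6
Acc 11: bank1 row2 -> MISS (open row2); precharges=7
Acc 12: bank1 row4 -> MISS (open row4); precharges=8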